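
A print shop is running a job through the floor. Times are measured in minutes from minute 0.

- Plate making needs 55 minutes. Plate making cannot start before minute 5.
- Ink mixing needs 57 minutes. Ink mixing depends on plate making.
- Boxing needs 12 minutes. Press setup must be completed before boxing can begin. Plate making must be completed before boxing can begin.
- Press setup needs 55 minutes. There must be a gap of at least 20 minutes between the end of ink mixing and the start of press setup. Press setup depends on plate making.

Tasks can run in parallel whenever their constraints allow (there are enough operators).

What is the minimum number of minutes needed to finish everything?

204

Plate making cannot begin until its own release at minute 5. It runs from minute 5 to 5 + 55 = minute 60.
Ink mixing waits on plate making (finishes minute 60), so it starts at minute 60 and finishes at 60 + 57 = minute 117.
Press setup cannot start until ink mixing (finishes minute 117, plus 20-minute gap → minute 137); plate making (finishes minute 60). The controlling bound is minute 137, so press setup finishes at 137 + 55 = minute 192.
Boxing cannot start until press setup (finishes minute 192); plate making (finishes minute 60). The controlling bound is minute 192, so boxing finishes at 192 + 12 = minute 204.
All tasks are finished once the last one completes. Finish times: Plate making at 60, Ink mixing at 117, Press setup at 192, Boxing at 204. The latest is minute 204.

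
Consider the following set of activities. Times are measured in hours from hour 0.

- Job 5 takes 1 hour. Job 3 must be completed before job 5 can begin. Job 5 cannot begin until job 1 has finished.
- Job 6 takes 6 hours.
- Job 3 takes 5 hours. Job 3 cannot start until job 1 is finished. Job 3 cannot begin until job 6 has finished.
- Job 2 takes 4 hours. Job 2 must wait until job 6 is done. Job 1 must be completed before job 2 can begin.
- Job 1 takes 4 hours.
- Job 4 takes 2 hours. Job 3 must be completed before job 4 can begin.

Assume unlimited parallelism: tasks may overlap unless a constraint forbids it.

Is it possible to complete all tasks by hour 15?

Job 6 can start immediately at hour 0; it finishes at hour 6.
Nothing blocks job 1, so it runs from hour 0 to hour 4.
Job 3 cannot start until job 1 (finishes hour 4); job 6 (finishes hour 6). The controlling bound is hour 6, so job 3 finishes at 6 + 5 = hour 11.
Job 5 cannot start until job 3 (finishes hour 11); job 1 (finishes hour 4). The controlling bound is hour 11, so job 5 finishes at 11 + 1 = hour 12.
Job 4 waits on job 3 (finishes hour 11), so it starts at hour 11 and finishes at 11 + 2 = hour 13.
For job 2: job 6 (finishes hour 6); job 1 (finishes hour 4). Taking the maximum gives a start of hour 6, and it finishes at 6 + 4 = hour 10.
Every task is finished by hour 13, which is no later than the deadline of 15, so the schedule is feasible.

Yes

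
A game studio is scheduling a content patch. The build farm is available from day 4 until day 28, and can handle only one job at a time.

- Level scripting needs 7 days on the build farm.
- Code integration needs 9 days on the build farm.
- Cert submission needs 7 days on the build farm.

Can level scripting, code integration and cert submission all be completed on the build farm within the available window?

Yes

The build farm window is 28 − 4 = 24 days.
Running back to back, the jobs need 7 + 9 + 7 = 23 days on the build farm.
Since 23 ≤ 24, they fit within the window.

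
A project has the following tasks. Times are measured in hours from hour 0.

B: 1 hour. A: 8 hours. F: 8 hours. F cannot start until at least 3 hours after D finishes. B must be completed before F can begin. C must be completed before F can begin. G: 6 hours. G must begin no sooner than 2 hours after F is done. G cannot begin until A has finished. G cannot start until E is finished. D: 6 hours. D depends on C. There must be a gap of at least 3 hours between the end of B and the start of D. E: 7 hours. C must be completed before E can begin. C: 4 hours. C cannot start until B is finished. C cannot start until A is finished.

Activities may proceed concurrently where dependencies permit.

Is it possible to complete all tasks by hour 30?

Nothing blocks B, so it runs from hour 0 to hour 1.
Nothing blocks A, so it runs from hour 0 to hour 8.
C has to wait for B (finishes hour 1); A (finishes hour 8). The latest of these is hour 8, so C runs hour 8 to 8 + 4 = hour 12.
E cannot begin until C (finishes hour 12). It runs from hour 12 to 12 + 7 = hour 19.
For D: C (finishes hour 12); B (finishes hour 1, plus 3-hour gap → hour 4). Taking the maximum gives a start of hour 12, and it finishes at 12 + 6 = hour 18.
F needs all of D (finishes hour 18, plus 3-hour gap → hour 21); B (finishes hour 1); C (finishes hour 12). That puts its earliest start at hour 21; it finishes at 21 + 8 = hour 29.
G needs all of F (finishes hour 29, plus 2-hour gap → hour 31); A (finishes hour 8); E (finishes hour 19). That puts its earliest start at hour 31; it finishes at 31 + 6 = hour 37.
The earliest everything can be done is hour 37, which is after the deadline of 30, so it is not possible.

No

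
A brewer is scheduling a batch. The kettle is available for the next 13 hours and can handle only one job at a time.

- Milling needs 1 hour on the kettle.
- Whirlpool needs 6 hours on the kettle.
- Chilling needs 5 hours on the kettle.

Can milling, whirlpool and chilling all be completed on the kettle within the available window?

Running back to back, the jobs need 1 + 6 + 5 = 12 hours on the kettle.
Since 12 ≤ 13, they fit within the window.

Yes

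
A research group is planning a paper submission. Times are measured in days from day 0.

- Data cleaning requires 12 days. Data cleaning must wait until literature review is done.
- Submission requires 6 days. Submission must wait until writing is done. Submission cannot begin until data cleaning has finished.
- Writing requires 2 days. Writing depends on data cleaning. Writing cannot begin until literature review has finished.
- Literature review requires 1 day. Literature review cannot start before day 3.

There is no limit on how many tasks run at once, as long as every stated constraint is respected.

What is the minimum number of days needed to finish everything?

24

Literature review waits on its own release at day 3, so it starts at day 3 and finishes at 3 + 1 = day 4.
Data cleaning waits on literature review (finishes day 4), so it starts at day 4 and finishes at 4 + 12 = day 16.
Writing has to wait for data cleaning (finishes day 16); literature review (finishes day 4). The latest of these is day 16, so writing runs day 16 to 16 + 2 = day 18.
Submission cannot start until writing (finishes day 18); data cleaning (finishes day 16). The controlling bound is day 18, so submission finishes at 18 + 6 = day 24.
All tasks are finished once the last one completes. Finish times: Literature review at 4, Data cleaning at 16, Writing at 18, Submission at 24. The latest is day 24.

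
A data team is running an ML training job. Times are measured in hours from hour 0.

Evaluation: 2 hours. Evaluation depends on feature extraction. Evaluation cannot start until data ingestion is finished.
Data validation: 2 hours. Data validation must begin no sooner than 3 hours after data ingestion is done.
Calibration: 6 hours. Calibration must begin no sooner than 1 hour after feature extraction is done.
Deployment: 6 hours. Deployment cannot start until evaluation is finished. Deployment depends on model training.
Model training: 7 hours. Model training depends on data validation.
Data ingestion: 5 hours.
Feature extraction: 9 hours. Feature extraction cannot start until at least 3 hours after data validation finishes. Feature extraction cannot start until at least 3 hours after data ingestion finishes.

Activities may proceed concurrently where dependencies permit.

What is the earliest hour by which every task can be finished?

30

Data ingestion can start immediately at hour 0; it finishes at hour 5.
After data ingestion (finishes hour 5, plus 3-hour gap → hour 8), data validation can start at hour 8 and finishes at hour 10.
After data validation (finishes hour 10), model training can start at hour 10 and finishes at hour 17.
Feature extraction has to wait for data validation (finishes hour 10, plus 3-hour gap → hour 13); data ingestion (finishes hour 5, plus 3-hour gap → hour 8). The latest of these is hour 13, so feature extraction runs hour 13 to 13 + 9 = hour 22.
Calibration waits on feature extraction (finishes hour 22, plus 1-hour gap → hour 23), so it starts at hour 23 and finishes at 23 + 6 = hour 29.
Evaluation has to wait for feature extraction (finishes hour 22); data ingestion (finishes hour 5). The latest of these is hour 22, so evaluation runs hour 22 to 22 + 2 = hour 24.
For deployment: evaluation (finishes hour 24); model training (finishes hour 17). Taking the maximum gives a start of hour 24, and it finishes at 24 + 6 = hour 30.
All tasks are finished once the last one completes. Finish times: Data ingestion at 5, Data validation at 10, Feature extraction at 22, Model training at 17, Evaluation at 24, Calibration at 29, Deployment at 30. The latest is hour 30.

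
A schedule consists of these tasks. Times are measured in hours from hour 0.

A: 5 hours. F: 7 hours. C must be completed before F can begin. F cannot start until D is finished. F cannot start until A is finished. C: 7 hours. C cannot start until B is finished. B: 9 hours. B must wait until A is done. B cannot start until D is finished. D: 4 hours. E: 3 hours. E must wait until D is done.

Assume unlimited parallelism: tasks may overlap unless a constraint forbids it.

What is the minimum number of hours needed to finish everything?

28

D has no prerequisites, so it starts at hour 0 and finishes at hour 4.
E waits on D (finishes hour 4), so it starts at hour 4 and finishes at 4 + 3 = hour 7.
A has no prerequisites, so it starts at hour 0 and finishes at hour 5.
B cannot start until A (finishes hour 5); D (finishes hour 4). The controlling bound is hour 5, so B finishes at 5 + 9 = hour 14.
After B (finishes hour 14), C can start at hour 14 and finishes at hour 21.
For F: C (finishes hour 21); D (finishes hour 4); A (finishes hour 5). Taking the maximum gives a start of hour 21, and it finishes at 21 + 7 = hour 28.
All tasks are finished once the last one completes. Finish times: A at 5, B at 14, C at 21, D at 4, E at 7, F at 28. The latest is hour 28.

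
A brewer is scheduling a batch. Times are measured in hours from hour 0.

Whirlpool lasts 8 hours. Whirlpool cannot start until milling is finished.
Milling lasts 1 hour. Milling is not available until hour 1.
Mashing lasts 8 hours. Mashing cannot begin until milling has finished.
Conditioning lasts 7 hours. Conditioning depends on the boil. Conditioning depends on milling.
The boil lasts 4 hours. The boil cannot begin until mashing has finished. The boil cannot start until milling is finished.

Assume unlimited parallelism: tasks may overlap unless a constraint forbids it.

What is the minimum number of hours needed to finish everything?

After its own release at hour 1, milling can start at hour 1 and finishes at hour 2.
Whirlpool waits on milling (finishes hour 2), so it starts at hour 2 and finishes at 2 + 8 = hour 10.
Mashing cannot begin until milling (finishes hour 2). It runs from hour 2 to 2 + 8 = hour 10.
The boil cannot start until mashing (finishes hour 10); milling (finishes hour 2). The controlling bound is hour 10, so the boil finishes at 10 + 4 = hour 14.
Conditioning has to wait for the boil (finishes hour 14); milling (finishes hour 2). The latest of these is hour 14, so conditioning runs hour 14 to 14 + 7 = hour 21.
All tasks are finished once the last one completes. Finish times: Milling at 2, Mashing at 10, The boil at 14, Whirlpool at 10, Conditioning at 21. The latest is hour 21.

21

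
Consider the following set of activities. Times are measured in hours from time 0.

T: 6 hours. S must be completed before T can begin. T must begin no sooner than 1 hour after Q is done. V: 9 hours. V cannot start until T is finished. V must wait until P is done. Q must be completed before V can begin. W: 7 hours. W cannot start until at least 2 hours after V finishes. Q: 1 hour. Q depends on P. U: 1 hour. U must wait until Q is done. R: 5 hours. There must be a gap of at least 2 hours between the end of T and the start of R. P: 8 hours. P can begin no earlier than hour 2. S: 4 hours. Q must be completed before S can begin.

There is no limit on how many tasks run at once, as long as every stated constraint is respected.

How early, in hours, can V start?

After its own release at hour 2, P can start at hour 2 and finishes at hour 10.
Q waits on P (finishes hour 10), so it starts at hour 10 and finishes at 10 + 1 = hour 11.
After Q (finishes hour 11), S can start at hour 11 and finishes at hour 15.
T cannot start until S (finishes hour 15); Q (finishes hour 11, plus 1-hour gap → hour 12). The controlling bound is hour 15, so T finishes at 15 + 6 = hour 21.
V waits on T (finishes hour 21); P (finishes hour 10); Q (finishes hour 11). The latest of these is hour 21, which is the earliest V can start.

21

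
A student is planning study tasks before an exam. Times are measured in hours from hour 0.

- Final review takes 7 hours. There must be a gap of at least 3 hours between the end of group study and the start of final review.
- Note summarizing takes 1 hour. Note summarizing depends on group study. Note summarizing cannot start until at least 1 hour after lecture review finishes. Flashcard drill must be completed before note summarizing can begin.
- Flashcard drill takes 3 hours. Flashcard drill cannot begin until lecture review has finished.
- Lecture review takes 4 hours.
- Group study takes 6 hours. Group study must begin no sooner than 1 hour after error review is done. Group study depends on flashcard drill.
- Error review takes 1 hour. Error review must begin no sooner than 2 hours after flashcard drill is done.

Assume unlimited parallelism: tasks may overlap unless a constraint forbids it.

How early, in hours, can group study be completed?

Lecture review has no prerequisites, so it starts at hour 0 and finishes at hour 4.
After lecture review (finishes hour 4), flashcard drill can start at hour 4 and finishes at hour 7.
After flashcard drill (finishes hour 7, plus 2-hour gap → hour 9), error review can start at hour 9 and finishes at hour 10.
Group study has to wait for error review (finishes hour 10, plus 1-hour gap → hour 11); flashcard drill (finishes hour 7). The latest of these is hour 11, so group study runs hour 11 to 11 + 6 = hour 17.

17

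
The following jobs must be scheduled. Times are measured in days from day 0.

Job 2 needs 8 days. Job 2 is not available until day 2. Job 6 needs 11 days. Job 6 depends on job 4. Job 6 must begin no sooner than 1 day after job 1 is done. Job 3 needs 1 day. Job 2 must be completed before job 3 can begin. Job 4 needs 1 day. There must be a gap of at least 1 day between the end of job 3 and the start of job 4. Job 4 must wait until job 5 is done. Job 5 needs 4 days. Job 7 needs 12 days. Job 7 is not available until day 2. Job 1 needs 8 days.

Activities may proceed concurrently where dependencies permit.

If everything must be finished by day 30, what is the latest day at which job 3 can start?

To finish by day 30, job 6 (duration 11) must start no later than day 19.
Job 4 must finish before job 6 (must start by day 19). With a 1-day duration, job 4 must start by 19 − 1 = day 18.
Since job 4 (must start by day 18, minus 1-day gap → day 17) depends on it, job 3 must finish by day 17. Backing off its 1-day duration gives a latest start of day 16.

16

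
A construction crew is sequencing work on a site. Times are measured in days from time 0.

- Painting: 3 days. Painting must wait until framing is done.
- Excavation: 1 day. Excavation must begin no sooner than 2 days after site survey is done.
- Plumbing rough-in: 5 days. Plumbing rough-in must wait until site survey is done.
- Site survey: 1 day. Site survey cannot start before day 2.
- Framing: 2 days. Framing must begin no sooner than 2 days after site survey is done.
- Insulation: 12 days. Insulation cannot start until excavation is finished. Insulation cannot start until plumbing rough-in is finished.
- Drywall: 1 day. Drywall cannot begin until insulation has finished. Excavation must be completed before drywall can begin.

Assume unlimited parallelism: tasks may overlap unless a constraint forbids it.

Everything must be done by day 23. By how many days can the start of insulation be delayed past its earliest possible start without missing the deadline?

After its own release at day 2, site survey can start at day 2 and finishes at day 3.
Plumbing rough-in waits on site survey (finishes day 3), so it starts at day 3 and finishes at 3 + 5 = day 8.
After site survey (finishes day 3, plus 2-day gap → day 5), excavation can start at day 5 and finishes at day 6.
Insulation cannot start until excavation (finishes day 6); plumbing rough-in (finishes day 8). The controlling bound is day 8, so insulation finishes at 8 + 12 = day 20.

Working backward from the deadline:
Drywall has no dependents, so it just needs to finish by day 23. Starting by 23 − 1 = day 22 achieves that.
Insulation feeds into drywall (must start by day 22); so insulation must finish by day 22 and therefore start by day 10.
So insulation can start as early as day 8 and as late as day 10, giving 10 − 8 = 2 days of slack.

2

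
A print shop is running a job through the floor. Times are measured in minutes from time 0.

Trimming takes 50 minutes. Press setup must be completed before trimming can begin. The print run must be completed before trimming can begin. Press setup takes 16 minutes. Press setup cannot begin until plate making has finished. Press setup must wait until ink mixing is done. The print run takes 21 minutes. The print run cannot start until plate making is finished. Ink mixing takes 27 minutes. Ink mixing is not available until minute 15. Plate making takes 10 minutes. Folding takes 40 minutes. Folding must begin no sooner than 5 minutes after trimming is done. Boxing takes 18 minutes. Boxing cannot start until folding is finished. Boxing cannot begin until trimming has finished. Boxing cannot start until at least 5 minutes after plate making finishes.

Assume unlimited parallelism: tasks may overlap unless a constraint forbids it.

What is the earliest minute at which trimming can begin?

58

After its own release at minute 15, ink mixing can start at minute 15 and finishes at minute 42.
Plate making has no prerequisites, so it starts at minute 0 and finishes at minute 10.
After plate making (finishes minute 10), the print run can start at minute 10 and finishes at minute 31.
For press setup: plate making (finishes minute 10); ink mixing (finishes minute 42). Taking the maximum gives a start of minute 42, and it finishes at 42 + 16 = minute 58.
Trimming waits on press setup (finishes minute 58); the print run (finishes minute 31). The latest of these is minute 58, which is the earliest trimming can start.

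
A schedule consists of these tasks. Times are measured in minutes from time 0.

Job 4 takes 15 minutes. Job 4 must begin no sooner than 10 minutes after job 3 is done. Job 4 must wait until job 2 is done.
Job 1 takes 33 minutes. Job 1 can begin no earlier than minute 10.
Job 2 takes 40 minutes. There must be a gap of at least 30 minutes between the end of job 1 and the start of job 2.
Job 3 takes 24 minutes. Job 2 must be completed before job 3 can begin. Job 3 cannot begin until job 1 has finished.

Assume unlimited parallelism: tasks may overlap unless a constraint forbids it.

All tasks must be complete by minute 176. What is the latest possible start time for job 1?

24

Job 4 must finish by minute 176; it takes 15 minutes, so it must start by 176 − 15 = minute 161.
Job 3 must finish before job 4 (must start by minute 161, minus 10-minute gap → minute 151). With a 24-minute duration, job 3 must start by 151 − 24 = minute 127.
For job 2: job 3 (must start by minute 127); job 4 (must start by minute 161). The most restrictive is minute 127; with a 40-minute duration, job 2 must start by minute 87.
Job 1 has several dependents: job 2 (must start by minute 87, minus 30-minute gap → minute 57); job 3 (must start by minute 127). The earliest of those limits is minute 57, so job 1 must start by 57 − 33 = minute 24.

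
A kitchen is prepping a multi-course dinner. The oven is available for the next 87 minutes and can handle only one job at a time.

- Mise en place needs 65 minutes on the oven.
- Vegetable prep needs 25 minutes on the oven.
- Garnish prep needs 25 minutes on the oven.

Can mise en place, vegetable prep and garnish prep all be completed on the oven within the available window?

Running back to back, the jobs need 65 + 25 + 25 = 115 minutes on the oven.
Since 115 > 87, they cannot all fit.

No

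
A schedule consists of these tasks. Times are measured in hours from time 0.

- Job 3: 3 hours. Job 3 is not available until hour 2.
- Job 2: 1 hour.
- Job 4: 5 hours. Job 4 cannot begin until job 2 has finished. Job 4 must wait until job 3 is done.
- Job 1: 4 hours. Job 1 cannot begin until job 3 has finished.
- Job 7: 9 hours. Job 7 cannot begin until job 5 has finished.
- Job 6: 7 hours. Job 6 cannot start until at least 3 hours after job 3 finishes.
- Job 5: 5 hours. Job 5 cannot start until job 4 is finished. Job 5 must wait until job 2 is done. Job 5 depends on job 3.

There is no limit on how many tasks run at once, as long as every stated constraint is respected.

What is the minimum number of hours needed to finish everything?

Job 3 cannot begin until its own release at hour 2. It runs from hour 2 to 2 + 3 = hour 5.
Job 6 cannot begin until job 3 (finishes hour 5, plus 3-hour gap → hour 8). It runs from hour 8 to 8 + 7 = hour 15.
Job 1 cannot begin until job 3 (finishes hour 5). It runs from hour 5 to 5 + 4 = hour 9.
Job 2 has no prerequisites, so it starts at hour 0 and finishes at hour 1.
Job 4 cannot start until job 2 (finishes hour 1); job 3 (finishes hour 5). The controlling bound is hour 5, so job 4 finishes at 5 + 5 = hour 10.
Job 5 has to wait for job 4 (finishes hour 10); job 2 (finishes hour 1); job 3 (finishes hour 5). The latest of these is hour 10, so job 5 runs hour 10 to 10 + 5 = hour 15.
Job 7 cannot begin until job 5 (finishes hour 15). It runs from hour 15 to 15 + 9 = hour 24.
All tasks are finished once the last one completes. Finish times: Job 1 at 9, Job 2 at 1, Job 3 at 5, Job 4 at 10, Job 5 at 15, Job 6 at 15, Job 7 at 24. The latest is hour 24.

24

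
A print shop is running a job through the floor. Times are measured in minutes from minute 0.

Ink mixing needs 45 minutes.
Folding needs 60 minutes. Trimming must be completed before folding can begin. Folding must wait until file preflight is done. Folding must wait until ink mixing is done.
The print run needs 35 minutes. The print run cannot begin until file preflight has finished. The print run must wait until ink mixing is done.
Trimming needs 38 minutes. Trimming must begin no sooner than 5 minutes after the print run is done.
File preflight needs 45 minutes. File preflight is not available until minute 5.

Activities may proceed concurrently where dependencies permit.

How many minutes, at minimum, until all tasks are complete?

Nothing blocks ink mixing, so it runs from minute 0 to minute 45.
File preflight cannot begin until its own release at minute 5. It runs from minute 5 to 5 + 45 = minute 50.
The print run has to wait for file preflight (finishes minute 50); ink mixing (finishes minute 45). The latest of these is minute 50, so the print run runs minute 50 to 50 + 35 = minute 85.
Trimming cannot begin until the print run (finishes minute 85, plus 5-minute gap → minute 90). It runs from minute 90 to 90 + 38 = minute 128.
Folding cannot start until trimming (finishes minute 128); file preflight (finishes minute 50); ink mixing (finishes minute 45). The controlling bound is minute 128, so folding finishes at 128 + 60 = minute 188.
All tasks are finished once the last one completes. Finish times: File preflight at 50, Ink mixing at 45, The print run at 85, Trimming at 128, Folding at 188. The latest is minute 188.

188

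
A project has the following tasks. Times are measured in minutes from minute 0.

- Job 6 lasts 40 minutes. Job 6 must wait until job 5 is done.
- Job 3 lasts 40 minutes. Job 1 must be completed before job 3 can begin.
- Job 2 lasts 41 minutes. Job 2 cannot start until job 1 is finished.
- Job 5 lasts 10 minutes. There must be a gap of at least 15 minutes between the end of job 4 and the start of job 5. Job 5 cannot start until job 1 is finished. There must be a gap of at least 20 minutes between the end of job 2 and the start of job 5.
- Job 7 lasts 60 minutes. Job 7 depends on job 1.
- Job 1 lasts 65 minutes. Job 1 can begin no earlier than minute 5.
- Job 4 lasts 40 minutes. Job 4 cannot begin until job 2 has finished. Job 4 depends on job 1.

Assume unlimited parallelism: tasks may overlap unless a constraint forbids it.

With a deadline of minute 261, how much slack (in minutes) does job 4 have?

45

Job 1 cannot begin until its own release at minute 5. It runs from minute 5 to 5 + 65 = minute 70.
Job 2 waits on job 1 (finishes minute 70), so it starts at minute 70 and finishes at 70 + 41 = minute 111.
Job 4 cannot start until job 2 (finishes minute 111); job 1 (finishes minute 70). The controlling bound is minute 111, so job 4 finishes at 111 + 40 = minute 151.

Working backward from the deadline:
Job 6 has no dependents, so it just needs to finish by minute 261. Starting by 261 − 40 = minute 221 achieves that.
Job 5 has to be done before job 6 (must start by minute 221). That means finishing by minute 221, i.e. starting by 221 − 10 = minute 211.
Job 4 has to be done before job 5 (must start by minute 211, minus 15-minute gap → minute 196). That means finishing by minute 196, i.e. starting by 196 − 40 = minute 156.
So job 4 can start as early as minute 111 and as late as minute 156, giving 156 − 111 = 45 minutes of slack.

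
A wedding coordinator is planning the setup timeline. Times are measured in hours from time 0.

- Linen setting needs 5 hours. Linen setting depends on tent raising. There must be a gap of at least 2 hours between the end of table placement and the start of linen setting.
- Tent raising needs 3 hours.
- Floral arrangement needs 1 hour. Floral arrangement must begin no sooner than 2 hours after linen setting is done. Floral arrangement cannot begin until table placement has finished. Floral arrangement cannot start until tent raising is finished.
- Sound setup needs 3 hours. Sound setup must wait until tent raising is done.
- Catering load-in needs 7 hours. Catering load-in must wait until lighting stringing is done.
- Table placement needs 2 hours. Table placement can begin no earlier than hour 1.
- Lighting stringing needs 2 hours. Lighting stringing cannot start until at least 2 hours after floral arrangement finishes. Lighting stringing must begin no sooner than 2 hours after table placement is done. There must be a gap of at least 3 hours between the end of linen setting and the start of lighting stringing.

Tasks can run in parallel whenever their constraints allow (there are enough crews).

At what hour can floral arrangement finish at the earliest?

13

After its own release at hour 1, table placement can start at hour 1 and finishes at hour 3.
Tent raising has no prerequisites, so it starts at hour 0 and finishes at hour 3.
Linen setting needs all of tent raising (finishes hour 3); table placement (finishes hour 3, plus 2-hour gap → hour 5). That puts its earliest start at hour 5; it finishes at 5 + 5 = hour 10.
For floral arrangement: linen setting (finishes hour 10, plus 2-hour gap → hour 12); table placement (finishes hour 3); tent raising (finishes hour 3). Taking the maximum gives a start of hour 12, and it finishes at 12 + 1 = hour 13.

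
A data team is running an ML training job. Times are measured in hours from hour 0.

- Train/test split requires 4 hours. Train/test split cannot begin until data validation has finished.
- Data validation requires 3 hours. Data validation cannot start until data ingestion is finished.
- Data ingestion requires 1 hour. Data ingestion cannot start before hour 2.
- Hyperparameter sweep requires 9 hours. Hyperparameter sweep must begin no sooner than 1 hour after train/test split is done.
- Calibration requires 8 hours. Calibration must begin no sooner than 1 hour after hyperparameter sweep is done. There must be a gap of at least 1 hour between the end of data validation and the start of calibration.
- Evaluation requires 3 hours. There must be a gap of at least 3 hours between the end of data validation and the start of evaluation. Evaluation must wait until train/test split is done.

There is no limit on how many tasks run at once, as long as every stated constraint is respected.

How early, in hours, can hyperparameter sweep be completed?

Data ingestion waits on its own release at hour 2, so it starts at hour 2 and finishes at 2 + 1 = hour 3.
Data validation waits on data ingestion (finishes hour 3), so it starts at hour 3 and finishes at 3 + 3 = hour 6.
Train/test split cannot begin until data validation (finishes hour 6). It runs from hour 6 to 6 + 4 = hour 10.
Hyperparameter sweep cannot begin until train/test split (finishes hour 10, plus 1-hour gap → hour 11). It runs from hour 11 to 11 + 9 = hour 20.

20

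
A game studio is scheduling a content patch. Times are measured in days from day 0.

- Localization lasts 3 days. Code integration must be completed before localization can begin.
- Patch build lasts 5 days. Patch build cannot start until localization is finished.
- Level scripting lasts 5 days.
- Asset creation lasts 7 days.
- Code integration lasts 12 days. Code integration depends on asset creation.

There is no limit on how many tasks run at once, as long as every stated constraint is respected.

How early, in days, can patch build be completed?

27

Asset creation has no prerequisites, so it starts at day 0 and finishes at day 7.
After asset creation (finishes day 7), code integration can start at day 7 and finishes at day 19.
Localization waits on code integration (finishes day 19), so it starts at day 19 and finishes at 19 + 3 = day 22.
Patch build waits on localization (finishes day 22), so it starts at day 22 and finishes at 22 + 5 = day 27.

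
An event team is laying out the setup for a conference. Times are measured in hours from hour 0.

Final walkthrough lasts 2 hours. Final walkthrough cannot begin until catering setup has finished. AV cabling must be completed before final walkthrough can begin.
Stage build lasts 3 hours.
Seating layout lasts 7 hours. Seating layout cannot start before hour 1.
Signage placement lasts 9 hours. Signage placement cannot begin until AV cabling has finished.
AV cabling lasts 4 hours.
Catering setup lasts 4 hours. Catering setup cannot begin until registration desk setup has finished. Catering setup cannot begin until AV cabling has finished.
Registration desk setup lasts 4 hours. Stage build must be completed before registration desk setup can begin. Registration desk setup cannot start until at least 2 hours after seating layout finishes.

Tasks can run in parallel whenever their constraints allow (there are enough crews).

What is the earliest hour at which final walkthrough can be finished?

Seating layout cannot begin until its own release at hour 1. It runs from hour 1 to 1 + 7 = hour 8.
AV cabling has no prerequisites, so it starts at hour 0 and finishes at hour 4.
Nothing blocks stage build, so it runs from hour 0 to hour 3.
For registration desk setup: stage build (finishes hour 3); seating layout (finishes hour 8, plus 2-hour gap → hour 10). Taking the maximum gives a start of hour 10, and it finishes at 10 + 4 = hour 14.
For catering setup: registration desk setup (finishes hour 14); AV cabling (finishes hour 4). Taking the maximum gives a start of hour 14, and it finishes at 14 + 4 = hour 18.
Final walkthrough needs all of catering setup (finishes hour 18); AV cabling (finishes hour 4). That puts its earliest start at hour 18; it finishes at 18 + 2 = hour 20.

20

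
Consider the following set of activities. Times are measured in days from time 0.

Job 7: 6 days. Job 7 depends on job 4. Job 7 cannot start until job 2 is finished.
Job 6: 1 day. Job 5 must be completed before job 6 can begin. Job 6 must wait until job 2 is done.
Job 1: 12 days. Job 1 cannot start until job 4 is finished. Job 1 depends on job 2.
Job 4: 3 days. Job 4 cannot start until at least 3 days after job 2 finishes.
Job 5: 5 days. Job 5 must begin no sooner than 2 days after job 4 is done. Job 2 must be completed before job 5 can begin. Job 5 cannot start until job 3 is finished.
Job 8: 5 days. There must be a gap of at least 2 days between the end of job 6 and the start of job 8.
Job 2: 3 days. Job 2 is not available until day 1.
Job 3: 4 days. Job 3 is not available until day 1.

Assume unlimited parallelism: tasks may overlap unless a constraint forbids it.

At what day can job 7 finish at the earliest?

16

Job 2 waits on its own release at day 1, so it starts at day 1 and finishes at 1 + 3 = day 4.
After job 2 (finishes day 4, plus 3-day gap → day 7), job 4 can start at day 7 and finishes at day 10.
Job 7 cannot start until job 4 (finishes day 10); job 2 (finishes day 4). The controlling bound is day 10, so job 7 finishes at 10 + 6 = day 16.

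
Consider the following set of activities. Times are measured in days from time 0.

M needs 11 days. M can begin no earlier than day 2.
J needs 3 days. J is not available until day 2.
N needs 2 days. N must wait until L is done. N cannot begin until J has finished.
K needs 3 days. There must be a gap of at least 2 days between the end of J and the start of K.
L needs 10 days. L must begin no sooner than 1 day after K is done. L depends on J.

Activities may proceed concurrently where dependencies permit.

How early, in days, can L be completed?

J waits on its own release at day 2, so it starts at day 2 and finishes at 2 + 3 = day 5.
K cannot begin until J (finishes day 5, plus 2-day gap → day 7). It runs from day 7 to 7 + 3 = day 10.
L needs all of K (finishes day 10, plus 1-day gap → day 11); J (finishes day 5). That puts its earliest start at day 11; it finishes at 11 + 10 = day 21.

21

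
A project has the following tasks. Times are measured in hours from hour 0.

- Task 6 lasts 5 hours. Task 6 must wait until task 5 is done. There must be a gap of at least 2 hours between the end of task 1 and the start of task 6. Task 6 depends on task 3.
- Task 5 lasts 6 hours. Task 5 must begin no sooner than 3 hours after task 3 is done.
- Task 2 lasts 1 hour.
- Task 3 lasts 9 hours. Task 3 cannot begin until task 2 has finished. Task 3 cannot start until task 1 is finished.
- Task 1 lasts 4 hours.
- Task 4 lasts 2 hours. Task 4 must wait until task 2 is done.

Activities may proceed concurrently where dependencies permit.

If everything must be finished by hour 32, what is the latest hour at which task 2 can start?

To finish by hour 32, task 6 (duration 5) must start no later than hour 27.
Since task 6 (must start by hour 27) depends on it, task 5 must finish by hour 27. Backing off its 6-hour duration gives a latest start of hour 21.
Task 3 has several dependents: task 5 (must start by hour 21, minus 3-hour gap → hour 18); task 6 (must start by hour 27). The earliest of those limits is hour 18, so task 3 must start by 18 − 9 = hour 9.
Nothing follows task 4; the deadline of hour 32 is its only limit. It must start by 32 − 2 = hour 30.
Task 2 feeds task 3 (must start by hour 9); task 4 (must start by hour 30). Taking the minimum, task 2 must finish by hour 9 and start by 9 − 1 = hour 8.

8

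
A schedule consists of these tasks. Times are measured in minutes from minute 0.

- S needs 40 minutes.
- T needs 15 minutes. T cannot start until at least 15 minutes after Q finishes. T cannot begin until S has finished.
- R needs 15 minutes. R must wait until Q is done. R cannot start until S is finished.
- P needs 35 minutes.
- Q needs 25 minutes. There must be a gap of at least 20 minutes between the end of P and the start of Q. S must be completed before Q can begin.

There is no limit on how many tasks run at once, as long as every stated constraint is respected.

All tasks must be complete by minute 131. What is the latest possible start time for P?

21

Nothing follows R; the deadline of minute 131 is its only limit. It must start by 131 − 15 = minute 116.
T has no dependents, so it just needs to finish by minute 131. Starting by 131 − 15 = minute 116 achieves that.
For Q: R (must start by minute 116); T (must start by minute 116, minus 15-minute gap → minute 101). The most restrictive is minute 101; with a 25-minute duration, Q must start by minute 76.
P must finish before Q (must start by minute 76, minus 20-minute gap → minute 56). With a 35-minute duration, P must start by 56 − 35 = minute 21.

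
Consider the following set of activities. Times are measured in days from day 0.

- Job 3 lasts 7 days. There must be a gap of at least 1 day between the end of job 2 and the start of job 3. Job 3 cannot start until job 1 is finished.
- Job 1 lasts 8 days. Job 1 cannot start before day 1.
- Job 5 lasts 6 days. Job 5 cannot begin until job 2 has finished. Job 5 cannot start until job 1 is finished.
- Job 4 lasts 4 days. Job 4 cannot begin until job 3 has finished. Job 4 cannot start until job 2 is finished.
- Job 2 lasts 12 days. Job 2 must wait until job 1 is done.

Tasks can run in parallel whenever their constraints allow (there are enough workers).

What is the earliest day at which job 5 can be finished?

Job 1 cannot begin until its own release at day 1. It runs from day 1 to 1 + 8 = day 9.
Job 2 cannot begin until job 1 (finishes day 9). It runs from day 9 to 9 + 12 = day 21.
Job 5 cannot start until job 2 (finishes day 21); job 1 (finishes day 9). The controlling bound is day 21, so job 5 finishes at 21 + 6 = day 27.

27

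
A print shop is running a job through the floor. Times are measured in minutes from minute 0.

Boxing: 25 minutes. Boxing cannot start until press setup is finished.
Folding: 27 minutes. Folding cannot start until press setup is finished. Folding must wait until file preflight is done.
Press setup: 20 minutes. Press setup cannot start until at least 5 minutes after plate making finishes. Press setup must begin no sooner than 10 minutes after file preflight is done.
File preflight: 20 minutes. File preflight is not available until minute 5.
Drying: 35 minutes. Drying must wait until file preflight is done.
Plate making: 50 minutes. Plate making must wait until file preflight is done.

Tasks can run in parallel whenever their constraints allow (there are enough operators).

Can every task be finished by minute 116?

File preflight cannot begin until its own release at minute 5. It runs from minute 5 to 5 + 20 = minute 25.
Drying waits on file preflight (finishes minute 25), so it starts at minute 25 and finishes at 25 + 35 = minute 60.
Plate making cannot begin until file preflight (finishes minute 25). It runs from minute 25 to 25 + 50 = minute 75.
Press setup cannot start until plate making (finishes minute 75, plus 5-minute gap → minute 80); file preflight (finishes minute 25, plus 10-minute gap → minute 35). The controlling bound is minute 80, so press setup finishes at 80 + 20 = minute 100.
Boxing waits on press setup (finishes minute 100), so it starts at minute 100 and finishes at 100 + 25 = minute 125.
Folding cannot start until press setup (finishes minute 100); file preflight (finishes minute 25). The controlling bound is minute 100, so folding finishes at 100 + 27 = minute 127.
The earliest everything can be done is minute 127, which is after the deadline of 116, so it is not possible.

No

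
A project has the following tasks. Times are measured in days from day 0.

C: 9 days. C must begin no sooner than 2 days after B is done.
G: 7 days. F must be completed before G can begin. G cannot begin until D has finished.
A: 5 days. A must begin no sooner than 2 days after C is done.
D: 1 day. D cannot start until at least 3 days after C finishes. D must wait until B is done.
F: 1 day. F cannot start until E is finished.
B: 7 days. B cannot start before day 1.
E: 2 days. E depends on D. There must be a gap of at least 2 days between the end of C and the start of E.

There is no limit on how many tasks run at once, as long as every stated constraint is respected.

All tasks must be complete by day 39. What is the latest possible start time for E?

29

Nothing follows G; the deadline of day 39 is its only limit. It must start by 39 − 7 = day 32.
F must finish before G (must start by day 32). With a 1-day duration, F must start by 32 − 1 = day 31.
E feeds into F (must start by day 31); so E must finish by day 31 and therefore start by day 29.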